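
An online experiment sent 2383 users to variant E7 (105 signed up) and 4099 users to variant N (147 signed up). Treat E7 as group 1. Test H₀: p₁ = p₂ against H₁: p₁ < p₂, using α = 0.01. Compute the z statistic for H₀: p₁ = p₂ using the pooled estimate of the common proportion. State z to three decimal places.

z = 1.647

p̂₁ = 105/2383 ≈ 0.04406, p̂₂ = 147/4099 ≈ 0.03586.
Pooled p̂ = (105+147)/(2383+4099) = 252/6482 = 0.03888.
SE = √(0.0373655 × 0.000663601) = 0.00498.
z = (0.04406 − 0.03586)/0.00498 = 0.00820/0.00498 = 1.647.
p-value = P(Z < 1.647) ≈ 0.9502; since p > α = 0.01, fail to reject H₀.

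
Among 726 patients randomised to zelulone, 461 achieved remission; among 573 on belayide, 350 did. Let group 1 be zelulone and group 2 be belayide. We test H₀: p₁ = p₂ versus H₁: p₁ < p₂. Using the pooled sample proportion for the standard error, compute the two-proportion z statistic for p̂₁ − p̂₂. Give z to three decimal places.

z = 0.893

p̂₁ = 461/726 = 0.63499, p̂₂ = 350/573 = 0.61082.
Pooled p̂ = (461+350)/(726+573) = 811/1299 = 0.62433.
SE = √(p̂(1−p̂)(1/n₁+1/n₂)) = √(0.62433·0.37567·0.00312261) = √(0.000732386) = 0.02706.
z = (0.63499 − 0.61082)/0.02706 = 0.02417/0.02706 = 0.893.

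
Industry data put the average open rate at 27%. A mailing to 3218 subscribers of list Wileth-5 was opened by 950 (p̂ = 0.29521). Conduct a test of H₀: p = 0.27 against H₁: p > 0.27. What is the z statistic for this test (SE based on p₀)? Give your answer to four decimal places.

p̂ = 950/3218 ≈ 0.295214.
SE = √(p₀(1−p₀)/n) = √(0.1971/3218) = 0.007826.
z = (0.295214 − 0.27)/0.007826 = 0.025214/0.007826 = 3.2218.
p-value = P(Z > 3.222) ≈ 0.0006.

z = 3.2218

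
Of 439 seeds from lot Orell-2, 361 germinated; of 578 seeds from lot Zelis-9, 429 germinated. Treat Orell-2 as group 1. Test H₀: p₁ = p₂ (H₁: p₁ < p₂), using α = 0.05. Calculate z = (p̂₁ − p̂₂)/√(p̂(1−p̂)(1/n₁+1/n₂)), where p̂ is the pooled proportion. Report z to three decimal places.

z = 3.039

p̂₁ = 361/439 ≈ 0.82232, p̂₂ = 429/578 ≈ 0.74221.
Pooled p̂ = (361+429)/(439+578) = 790/1017 = 0.77679.
SE = √(0.173385 × 0.00400801) = 0.02636.
z = (0.82232 − 0.74221)/0.02636 = 0.08011/0.02636 = 3.039.
p-value = P(Z < 3.039) ≈ 0.9988. With α = 0.05, fail to reject H₀.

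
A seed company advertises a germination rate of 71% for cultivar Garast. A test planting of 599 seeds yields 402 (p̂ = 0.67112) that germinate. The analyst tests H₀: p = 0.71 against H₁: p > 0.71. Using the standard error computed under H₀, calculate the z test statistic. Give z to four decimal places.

p̂ = 402/599 ≈ 0.671119.
Under H₀, SE = √(0.71·0.29/599) = √(0.00034374) = 0.018540.
z = (0.671119 − 0.71)/0.018540 = -0.038881/0.018540 = -2.0971.
p-value = P(Z > -2.097) ≈ 0.9820.

z = -2.0971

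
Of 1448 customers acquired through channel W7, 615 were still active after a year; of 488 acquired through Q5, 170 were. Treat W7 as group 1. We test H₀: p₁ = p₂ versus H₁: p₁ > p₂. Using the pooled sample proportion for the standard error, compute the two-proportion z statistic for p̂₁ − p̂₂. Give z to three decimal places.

p̂₁ = 615/1448 = 0.42472, p̂₂ = 170/488 = 0.34836.
Pooled p̂ = (615+170)/(1448+488) = 785/1936 = 0.40548.
SE = √(p̂(1−p̂)(1/n₁+1/n₂)) = √(0.40548·0.59452·0.00273979) = √(0.000660467) = 0.02570.
z = (0.42472 − 0.34836)/0.02570 = 0.07636/0.02570 = 2.971.

z = 2.971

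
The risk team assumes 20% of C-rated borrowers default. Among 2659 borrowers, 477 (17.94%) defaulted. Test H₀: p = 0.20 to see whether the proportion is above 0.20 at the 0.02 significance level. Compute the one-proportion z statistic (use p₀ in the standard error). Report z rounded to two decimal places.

z = -2.66

p̂ = 477/2659 = 0.17939.
Under H₀, SE = √(0.2·0.8/2659) = √(6.0173e-05) = 0.00776.
z = (0.17939 − 0.2)/0.00776 = -0.02061/0.00776 = -2.66.
p-value = P(Z > -2.657) ≈ 0.9961, so at α = 0.02 we fail to reject H₀.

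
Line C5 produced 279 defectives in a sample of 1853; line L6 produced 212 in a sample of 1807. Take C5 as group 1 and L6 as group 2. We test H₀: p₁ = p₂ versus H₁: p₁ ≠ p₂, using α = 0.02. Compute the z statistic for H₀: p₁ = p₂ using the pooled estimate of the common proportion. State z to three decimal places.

z = 2.950

p̂₁ = 279/1853 = 0.15057, p̂₂ = 212/1807 = 0.11732.
Pooled p̂ = (279+212)/(1853+1807) = 491/3660 = 0.13415.
SE = √(0.116156 × 0.00109307) = 0.01127.
z = (0.15057 − 0.11732)/0.01127 = 0.03325/0.01127 = 2.950.
Two-sided p-value ≈ 2·Φ(−2.950) = 0.0032, so at α = 0.02 we reject H₀.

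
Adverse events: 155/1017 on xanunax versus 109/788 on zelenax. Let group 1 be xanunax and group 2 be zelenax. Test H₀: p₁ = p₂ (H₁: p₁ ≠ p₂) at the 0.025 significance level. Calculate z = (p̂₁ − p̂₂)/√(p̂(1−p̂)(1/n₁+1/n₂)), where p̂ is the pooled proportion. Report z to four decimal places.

p̂₁ = 155/1017 = 0.152409, p̂₂ = 109/788 = 0.138325.
Pooled p̂ = (155+109)/(1017+788) = 264/1805 = 0.146260.
SE = √(p̂(1−p̂)(1/n₁+1/n₂)) = √(0.146260·0.853740·0.00225232) = √(0.000281243) = 0.016770.
z = (0.152409 − 0.138325)/0.016770 = 0.014084/0.016770 = 0.8398.
p-value = 2·P(Z > 0.840) ≈ 0.4010, so at α = 0.025 we fail to reject H₀.

z = 0.8398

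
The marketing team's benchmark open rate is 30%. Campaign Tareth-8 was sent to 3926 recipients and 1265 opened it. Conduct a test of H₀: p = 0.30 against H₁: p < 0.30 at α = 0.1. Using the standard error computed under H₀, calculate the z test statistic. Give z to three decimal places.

p̂ = 1265/3926 ≈ 0.322211.
SE = √(p₀(1−p₀)/n) = √(0.21/3926) = 0.007314.
z = (0.322211 − 0.3)/0.007314 = 0.022211/0.007314 = 3.037.
p-value = P(Z < 3.037) ≈ 0.9988; since p > α = 0.1, fail to reject H₀.

z = 3.037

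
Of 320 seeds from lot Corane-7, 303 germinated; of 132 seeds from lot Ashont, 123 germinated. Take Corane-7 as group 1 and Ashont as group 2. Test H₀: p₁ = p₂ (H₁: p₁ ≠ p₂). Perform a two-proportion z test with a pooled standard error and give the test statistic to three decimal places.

p̂₁ = 303/320 ≈ 0.94688, p̂₂ = 123/132 ≈ 0.93182.
Pooled p̂ = (303+123)/(320+132) = 426/452 = 0.94248.
SE = √(p̂(1−p̂)(1/n₁+1/n₂)) = √(0.94248·0.05752·0.0107008) = √(0.000580124) = 0.02409.
z = (0.94688 − 0.93182)/0.02409 = 0.01506/0.02409 = 0.625.

z = 0.625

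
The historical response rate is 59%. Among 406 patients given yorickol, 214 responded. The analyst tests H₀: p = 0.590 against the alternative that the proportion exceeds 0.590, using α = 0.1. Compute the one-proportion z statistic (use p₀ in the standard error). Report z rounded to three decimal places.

p̂ = 214/406 ≈ 0.52709.
Under H₀, SE = √(0.59·0.41/406) = √(0.000595813) = 0.02441.
z = (0.52709 − 0.59)/0.02441 = -0.06291/0.02441 = -2.577.
p-value = P(Z > -2.577) ≈ 0.9950; since p > α = 0.1, fail to reject H₀.

z = -2.577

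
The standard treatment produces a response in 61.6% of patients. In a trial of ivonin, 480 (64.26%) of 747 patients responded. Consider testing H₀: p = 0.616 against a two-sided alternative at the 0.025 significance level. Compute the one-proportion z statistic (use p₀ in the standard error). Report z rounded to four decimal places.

p̂ = 480/747 = 0.642570.
SE = √(p₀(1−p₀)/n) = √(0.23654/747) = 0.017795.
z = (0.642570 − 0.616)/0.017795 = 0.026570/0.017795 = 1.4931.
Two-sided p-value ≈ 2·Φ(−1.493) = 0.1354, so at α = 0.025 we fail to reject H₀.

z = 1.4931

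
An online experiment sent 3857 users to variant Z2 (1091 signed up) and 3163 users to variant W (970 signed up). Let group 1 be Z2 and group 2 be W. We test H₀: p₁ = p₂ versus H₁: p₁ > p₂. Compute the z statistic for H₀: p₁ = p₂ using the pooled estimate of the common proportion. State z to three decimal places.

z = -2.179

p̂₁ = 1091/3857 = 0.2828623, p̂₂ = 970/3163 = 0.3066709.
Pooled p̂ = (1091+970)/(3857+3163) = 2061/7020 = 0.2935897.
SE = √(0.207395 × 0.000575424) = 0.0109243.
z = (0.2828623 − 0.3066709)/0.0109243 = -0.0238086/0.0109243 = -2.179.
p-value = P(Z > -2.179) ≈ 0.9853.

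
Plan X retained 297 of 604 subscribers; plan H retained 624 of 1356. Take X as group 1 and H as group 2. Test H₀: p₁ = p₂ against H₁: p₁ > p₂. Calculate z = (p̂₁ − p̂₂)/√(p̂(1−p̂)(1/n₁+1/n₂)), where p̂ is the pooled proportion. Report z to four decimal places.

z = 1.2920

p̂₁ = 297/604 ≈ 0.491722, p̂₂ = 624/1356 ≈ 0.460177.
Pooled p̂ = (297+624)/(604+1356) = 921/1960 = 0.469898.
SE = √(0.249094 × 0.00239309) = 0.024415.
z = (0.491722 − 0.460177)/0.024415 = 0.031545/0.024415 = 1.2920.
p-value = P(Z > 1.292) ≈ 0.0982.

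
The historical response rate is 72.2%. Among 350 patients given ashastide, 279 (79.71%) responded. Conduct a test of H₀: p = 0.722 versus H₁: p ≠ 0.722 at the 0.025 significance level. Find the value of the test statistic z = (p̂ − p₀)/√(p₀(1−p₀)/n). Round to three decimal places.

z = 3.138

p̂ = 279/350 ≈ 0.797143.
Under H₀, SE = √(0.722·0.278/350) = √(0.000573474) = 0.023947.
z = (0.797143 − 0.722)/0.023947 = 0.075143/0.023947 = 3.138.
Two-sided p-value ≈ 2·Φ(−3.138) = 0.0017; since p < α = 0.025, reject H₀.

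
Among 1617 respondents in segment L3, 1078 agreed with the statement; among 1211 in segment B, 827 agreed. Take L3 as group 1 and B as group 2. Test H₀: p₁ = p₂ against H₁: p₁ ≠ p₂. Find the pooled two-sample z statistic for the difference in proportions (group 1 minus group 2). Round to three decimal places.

p̂₁ = 1078/1617 = 0.66667, p̂₂ = 827/1211 = 0.68291.
Pooled p̂ = (1078+827)/(1617+1211) = 1905/2828 = 0.67362.
SE = √(p̂(1−p̂)(1/n₁+1/n₂)) = √(0.67362·0.32638·0.00144419) = √(0.000317514) = 0.01782.
z = (0.66667 − 0.68291)/0.01782 = -0.01624/0.01782 = -0.911.
Two-sided p-value ≈ 2·Φ(−0.911) = 0.3621.

z = -0.911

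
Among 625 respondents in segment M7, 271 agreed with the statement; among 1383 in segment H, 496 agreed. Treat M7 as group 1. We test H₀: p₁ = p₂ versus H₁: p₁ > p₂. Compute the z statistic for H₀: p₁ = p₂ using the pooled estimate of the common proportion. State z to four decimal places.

z = 3.2009

p̂₁ = 271/625 = 0.433600, p̂₂ = 496/1383 = 0.358641.
Pooled p̂ = (271+496)/(625+1383) = 767/2008 = 0.381972.
SE = √(p̂(1−p̂)(1/n₁+1/n₂)) = √(0.381972·0.618028·0.00232307) = √(0.000548405) = 0.023418.
z = (0.433600 − 0.358641)/0.023418 = 0.074959/0.023418 = 3.2009.
p-value = P(Z > 3.201) ≈ 0.0007.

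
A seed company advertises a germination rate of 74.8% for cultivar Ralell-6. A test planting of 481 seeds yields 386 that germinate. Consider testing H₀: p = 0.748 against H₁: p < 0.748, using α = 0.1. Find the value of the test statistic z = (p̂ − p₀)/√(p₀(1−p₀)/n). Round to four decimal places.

z = 2.7528

p̂ = 386/481 ≈ 0.802495.
SE = √(p₀(1−p₀)/n) = √(0.1885/481) = 0.019796.
z = (0.802495 − 0.748)/0.019796 = 0.054495/0.019796 = 2.7528.
p-value = P(Z < 2.753) ≈ 0.9970, so at α = 0.1 we fail to reject H₀.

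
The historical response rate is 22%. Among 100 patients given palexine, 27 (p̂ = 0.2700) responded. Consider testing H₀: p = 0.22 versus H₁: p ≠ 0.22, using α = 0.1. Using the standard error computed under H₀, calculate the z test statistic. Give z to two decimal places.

p̂ = 27/100 = 0.2700.
Under H₀, SE = √(0.22·0.78/100) = √(0.001716) = 0.0414.
z = (0.2700 − 0.22)/0.0414 = 0.0500/0.0414 = 1.21.
p-value = 2·P(Z > 1.207) ≈ 0.2274; since p > α = 0.1, fail to reject H₀.

z = 1.21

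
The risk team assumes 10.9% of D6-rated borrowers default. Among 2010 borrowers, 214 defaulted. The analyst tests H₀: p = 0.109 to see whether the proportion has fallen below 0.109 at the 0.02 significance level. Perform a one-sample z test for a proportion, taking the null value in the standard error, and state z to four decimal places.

z = -0.3643

p̂ = 214/2010 ≈ 0.106468.
Under H₀, SE = √(0.109·0.891/2010) = √(4.83179e-05) = 0.006951.
z = (0.106468 − 0.109)/0.006951 = -0.002532/0.006951 = -0.3643.
p-value = P(Z < -0.364) ≈ 0.3578; since p > α = 0.02, fail to reject H₀.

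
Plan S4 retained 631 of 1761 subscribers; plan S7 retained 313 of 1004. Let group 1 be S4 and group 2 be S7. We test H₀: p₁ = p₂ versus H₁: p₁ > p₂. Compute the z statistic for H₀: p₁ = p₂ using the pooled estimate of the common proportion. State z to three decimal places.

z = 2.483

p̂₁ = 631/1761 = 0.358319, p̂₂ = 313/1004 = 0.311753.
Pooled p̂ = (631+313)/(1761+1004) = 944/2765 = 0.341410.
SE = √(p̂(1−p̂)(1/n₁+1/n₂)) = √(0.341410·0.658590·0.00156388) = √(0.000351636) = 0.018752.
z = (0.358319 − 0.311753)/0.018752 = 0.046566/0.018752 = 2.483.
p-value = P(Z > 2.483) ≈ 0.0065.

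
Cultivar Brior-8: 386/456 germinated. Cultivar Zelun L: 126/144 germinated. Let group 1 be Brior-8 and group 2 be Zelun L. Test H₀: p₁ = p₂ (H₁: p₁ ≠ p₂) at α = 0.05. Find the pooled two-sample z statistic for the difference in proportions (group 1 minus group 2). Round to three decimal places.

z = -0.843

p̂₁ = 386/456 = 0.84649, p̂₂ = 126/144 = 0.87500.
Pooled p̂ = (386+126)/(456+144) = 512/600 = 0.85333.
SE = √(0.125156 × 0.00913743) = 0.03382.
z = (0.84649 − 0.87500)/0.03382 = -0.02851/0.03382 = -0.843.
p-value = 2·P(Z > 0.843) ≈ 0.3992, so at α = 0.05 we fail to reject H₀.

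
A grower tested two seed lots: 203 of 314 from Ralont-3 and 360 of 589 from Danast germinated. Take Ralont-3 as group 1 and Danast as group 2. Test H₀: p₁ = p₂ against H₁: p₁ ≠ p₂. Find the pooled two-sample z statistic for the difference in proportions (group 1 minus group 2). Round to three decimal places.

p̂₁ = 203/314 ≈ 0.64650, p̂₂ = 360/589 ≈ 0.61121.
Pooled p̂ = (203+360)/(314+589) = 563/903 = 0.62348.
SE = √(p̂(1−p̂)(1/n₁+1/n₂)) = √(0.62348·0.37652·0.00488251) = √(0.00114618) = 0.03386.
z = (0.64650 − 0.61121)/0.03386 = 0.03529/0.03386 = 1.042.
p-value = 2·P(Z > 1.042) ≈ 0.2972.

z = 1.042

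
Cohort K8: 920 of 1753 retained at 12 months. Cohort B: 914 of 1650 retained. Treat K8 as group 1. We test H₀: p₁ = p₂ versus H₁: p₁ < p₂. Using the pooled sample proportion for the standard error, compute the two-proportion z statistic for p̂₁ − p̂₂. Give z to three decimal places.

p̂₁ = 920/1753 ≈ 0.524815, p̂₂ = 914/1650 ≈ 0.553939.
Pooled p̂ = (920+914)/(1753+1650) = 1834/3403 = 0.538936.
SE = √(0.248484 × 0.00117651) = 0.017098.
z = (0.524815 − 0.553939)/0.017098 = -0.029124/0.017098 = -1.703.
p-value = P(Z < -1.703) ≈ 0.0442.

z = -1.703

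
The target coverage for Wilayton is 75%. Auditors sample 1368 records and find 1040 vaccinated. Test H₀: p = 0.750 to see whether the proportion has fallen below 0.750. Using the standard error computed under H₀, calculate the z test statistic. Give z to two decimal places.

z = 0.87

p̂ = 1040/1368 = 0.7602.
Under H₀, SE = √(0.75·0.25/1368) = √(0.000137061) = 0.0117.
z = (0.7602 − 0.75)/0.0117 = 0.0102/0.0117 = 0.87.
p-value = P(Z < 0.874) ≈ 0.8090.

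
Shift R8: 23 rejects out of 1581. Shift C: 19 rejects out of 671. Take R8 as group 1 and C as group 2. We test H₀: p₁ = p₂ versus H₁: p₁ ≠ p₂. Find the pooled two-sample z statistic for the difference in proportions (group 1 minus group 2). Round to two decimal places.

p̂₁ = 23/1581 ≈ 0.01455, p̂₂ = 19/671 ≈ 0.02832.
Pooled p̂ = (23+19)/(1581+671) = 42/2252 = 0.01865.
SE = √(p̂(1−p̂)(1/n₁+1/n₂)) = √(0.01865·0.98135·0.00212282) = √(3.88525e-05) = 0.00623.
z = (0.01455 − 0.02832)/0.00623 = -0.01377/0.00623 = -2.21.

z = -2.21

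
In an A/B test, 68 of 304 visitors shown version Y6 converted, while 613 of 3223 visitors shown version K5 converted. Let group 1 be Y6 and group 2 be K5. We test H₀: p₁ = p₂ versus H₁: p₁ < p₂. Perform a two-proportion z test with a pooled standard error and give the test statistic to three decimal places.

p̂₁ = 68/304 = 0.22368, p̂₂ = 613/3223 = 0.19020.
Pooled p̂ = (68+613)/(304+3223) = 681/3527 = 0.19308.
SE = √(p̂(1−p̂)(1/n₁+1/n₂)) = √(0.19308·0.80692·0.00359974) = √(0.000560845) = 0.02368.
z = (0.22368 − 0.19020)/0.02368 = 0.03348/0.02368 = 1.414.
p-value = P(Z < 1.414) ≈ 0.9213.

z = 1.414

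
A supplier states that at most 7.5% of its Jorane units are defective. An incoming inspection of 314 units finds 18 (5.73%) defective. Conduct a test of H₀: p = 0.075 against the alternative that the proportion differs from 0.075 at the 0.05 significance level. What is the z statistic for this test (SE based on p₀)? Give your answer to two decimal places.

z = -1.19

p̂ = 18/314 ≈ 0.0573.
Standard error under H₀: √(0.075×0.925/314) = 0.0149.
z = (0.0573 − 0.075)/0.0149 = -0.0177/0.0149 = -1.19.
p-value = 2·P(Z > 1.189) ≈ 0.2344. With α = 0.05, fail to reject H₀.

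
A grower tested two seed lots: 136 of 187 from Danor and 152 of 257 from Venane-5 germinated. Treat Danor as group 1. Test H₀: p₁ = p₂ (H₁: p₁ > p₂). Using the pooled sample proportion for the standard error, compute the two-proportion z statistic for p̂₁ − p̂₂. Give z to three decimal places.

p̂₁ = 136/187 = 0.72727, p̂₂ = 152/257 = 0.59144.
Pooled p̂ = (136+152)/(187+257) = 288/444 = 0.64865.
SE = √(0.227904 × 0.00923864) = 0.04589.
z = (0.72727 − 0.59144)/0.04589 = 0.13583/0.04589 = 2.960.
p-value = P(Z > 2.960) ≈ 0.0015.

z = 2.960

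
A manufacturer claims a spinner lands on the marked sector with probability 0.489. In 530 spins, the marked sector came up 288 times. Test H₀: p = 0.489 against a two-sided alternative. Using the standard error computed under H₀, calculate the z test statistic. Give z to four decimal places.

z = 2.5052

p̂ = 288/530 ≈ 0.543396.
Standard error under H₀: √(0.489×0.511/530) = 0.021713.
z = (0.543396 − 0.489)/0.021713 = 0.054396/0.021713 = 2.5052.
p-value = 2·P(Z > 2.505) ≈ 0.0122.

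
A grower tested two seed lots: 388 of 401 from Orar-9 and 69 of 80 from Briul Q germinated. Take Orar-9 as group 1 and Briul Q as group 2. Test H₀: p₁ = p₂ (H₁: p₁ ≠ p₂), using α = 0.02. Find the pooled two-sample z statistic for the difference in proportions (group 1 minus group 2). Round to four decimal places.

p̂₁ = 388/401 = 0.967581, p̂₂ = 69/80 = 0.862500.
Pooled p̂ = (388+69)/(401+80) = 457/481 = 0.950104.
SE = √(p̂(1−p̂)(1/n₁+1/n₂)) = √(0.950104·0.049896·0.0149938) = √(0.000710801) = 0.026661.
z = (0.967581 − 0.862500)/0.026661 = 0.105081/0.026661 = 3.9414.
Two-sided p-value ≈ 2·Φ(−3.941) = 0.0001, so at α = 0.02 we reject H₀.

z = 3.9414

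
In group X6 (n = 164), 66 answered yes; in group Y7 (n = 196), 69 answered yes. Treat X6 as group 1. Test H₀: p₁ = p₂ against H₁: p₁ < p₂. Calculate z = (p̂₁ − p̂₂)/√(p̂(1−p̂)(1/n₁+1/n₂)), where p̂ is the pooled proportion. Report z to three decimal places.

p̂₁ = 66/164 ≈ 0.40244, p̂₂ = 69/196 ≈ 0.35204.
Pooled p̂ = (66+69)/(164+196) = 135/360 = 0.37500.
SE = √(p̂(1−p̂)(1/n₁+1/n₂)) = √(0.37500·0.62500·0.0111996) = √(0.00262491) = 0.05123.
z = (0.40244 − 0.35204)/0.05123 = 0.05040/0.05123 = 0.984.
p-value = P(Z < 0.984) ≈ 0.8374.

z = 0.984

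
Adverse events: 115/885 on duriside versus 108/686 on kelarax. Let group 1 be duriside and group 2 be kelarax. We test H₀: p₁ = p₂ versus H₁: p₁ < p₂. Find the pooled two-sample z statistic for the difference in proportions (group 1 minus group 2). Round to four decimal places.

z = -1.5485

p̂₁ = 115/885 = 0.129944, p̂₂ = 108/686 = 0.157434.
Pooled p̂ = (115+108)/(885+686) = 223/1571 = 0.141948.
SE = √(p̂(1−p̂)(1/n₁+1/n₂)) = √(0.141948·0.858052·0.00258767) = √(0.000315175) = 0.017753.
z = (0.129944 − 0.157434)/0.017753 = -0.027490/0.017753 = -1.5485.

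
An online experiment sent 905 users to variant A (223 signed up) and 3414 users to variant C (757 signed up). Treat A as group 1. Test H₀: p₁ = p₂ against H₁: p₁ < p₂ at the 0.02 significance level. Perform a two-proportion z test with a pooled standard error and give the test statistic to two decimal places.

z = 1.58

p̂₁ = 223/905 ≈ 0.24641, p̂₂ = 757/3414 ≈ 0.22173.
Pooled p̂ = (223+757)/(905+3414) = 980/4319 = 0.22690.
SE = √(p̂(1−p̂)(1/n₁+1/n₂)) = √(0.22690·0.77310·0.00139788) = √(0.000245215) = 0.01566.
z = (0.24641 − 0.22173)/0.01566 = 0.02468/0.01566 = 1.58.
p-value = P(Z < 1.576) ≈ 0.9425. With α = 0.02, fail to reject H₀.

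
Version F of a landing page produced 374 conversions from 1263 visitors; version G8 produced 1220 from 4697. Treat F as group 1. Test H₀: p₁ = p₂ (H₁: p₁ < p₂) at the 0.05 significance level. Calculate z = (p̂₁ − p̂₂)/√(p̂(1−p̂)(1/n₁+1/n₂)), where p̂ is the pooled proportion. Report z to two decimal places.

p̂₁ = 374/1263 = 0.29612, p̂₂ = 1220/4697 = 0.25974.
Pooled p̂ = (374+1220)/(1263+4697) = 1594/5960 = 0.26745.
SE = √(p̂(1−p̂)(1/n₁+1/n₂)) = √(0.26745·0.73255·0.00100467) = √(0.000196835) = 0.01403.
z = (0.29612 − 0.25974)/0.01403 = 0.03638/0.01403 = 2.59.
p-value = P(Z < 2.593) ≈ 0.9952, so at α = 0.05 we fail to reject H₀.

z = 2.59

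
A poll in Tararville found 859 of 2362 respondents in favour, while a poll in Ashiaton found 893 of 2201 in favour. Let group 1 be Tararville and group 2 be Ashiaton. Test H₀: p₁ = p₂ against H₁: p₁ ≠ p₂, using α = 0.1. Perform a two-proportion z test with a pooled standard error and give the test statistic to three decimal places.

z = -2.918

p̂₁ = 859/2362 = 0.36367, p̂₂ = 893/2201 = 0.40572.
Pooled p̂ = (859+893)/(2362+2201) = 1752/4563 = 0.38396.
SE = √(p̂(1−p̂)(1/n₁+1/n₂)) = √(0.38396·0.61604·0.000877709) = √(0.000207608) = 0.01441.
z = (0.36367 − 0.40572)/0.01441 = -0.04205/0.01441 = -2.918.
Two-sided p-value ≈ 2·Φ(−2.918) = 0.0035. With α = 0.1, reject H₀.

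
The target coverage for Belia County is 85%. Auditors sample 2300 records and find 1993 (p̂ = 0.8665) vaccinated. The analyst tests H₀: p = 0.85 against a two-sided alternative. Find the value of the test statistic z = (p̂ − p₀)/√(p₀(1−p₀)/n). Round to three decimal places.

p̂ = 1993/2300 ≈ 0.866522.
SE = √(p₀(1−p₀)/n) = √(0.1275/2300) = 0.007445.
z = (0.866522 − 0.85)/0.007445 = 0.016522/0.007445 = 2.219.
p-value = 2·P(Z > 2.219) ≈ 0.0265.

z = 2.219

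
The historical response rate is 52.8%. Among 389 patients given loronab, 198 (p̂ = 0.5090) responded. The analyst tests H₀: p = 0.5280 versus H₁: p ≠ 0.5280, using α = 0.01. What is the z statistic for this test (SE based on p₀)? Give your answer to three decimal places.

z = -0.751

p̂ = 198/389 ≈ 0.50900.
Standard error under H₀: √(0.528×0.472/389) = 0.02531.
z = (0.50900 − 0.528)/0.02531 = -0.01900/0.02531 = -0.751.
Two-sided p-value ≈ 2·Φ(−0.751) = 0.4528; since p > α = 0.01, fail to reject H₀.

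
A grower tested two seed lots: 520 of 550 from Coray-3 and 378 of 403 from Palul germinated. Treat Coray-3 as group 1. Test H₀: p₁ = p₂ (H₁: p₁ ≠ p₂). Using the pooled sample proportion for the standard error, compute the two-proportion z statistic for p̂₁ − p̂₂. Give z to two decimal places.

p̂₁ = 520/550 ≈ 0.9455, p̂₂ = 378/403 ≈ 0.9380.
Pooled p̂ = (520+378)/(550+403) = 898/953 = 0.9423.
SE = √(p̂(1−p̂)(1/n₁+1/n₂)) = √(0.9423·0.0577·0.00429957) = √(0.000233818) = 0.0153.
z = (0.9455 − 0.9380)/0.0153 = 0.0075/0.0153 = 0.49.
Two-sided p-value ≈ 2·Φ(−0.490) = 0.6243.

z = 0.49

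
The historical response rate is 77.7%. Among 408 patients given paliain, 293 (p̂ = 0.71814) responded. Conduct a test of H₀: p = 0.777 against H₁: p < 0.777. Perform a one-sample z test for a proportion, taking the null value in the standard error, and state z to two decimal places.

p̂ = 293/408 ≈ 0.7181.
SE = √(p₀(1−p₀)/n) = √(0.17327/408) = 0.0206.
z = (0.7181 − 0.777)/0.0206 = -0.0589/0.0206 = -2.86.

z = -2.86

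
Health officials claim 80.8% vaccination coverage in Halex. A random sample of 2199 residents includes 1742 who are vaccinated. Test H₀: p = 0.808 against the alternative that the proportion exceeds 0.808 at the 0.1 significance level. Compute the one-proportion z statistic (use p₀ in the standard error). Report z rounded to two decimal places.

z = -1.88

p̂ = 1742/2199 ≈ 0.7922.
Standard error under H₀: √(0.808×0.192/2199) = 0.0084.
z = (0.7922 − 0.808)/0.0084 = -0.0158/0.0084 = -1.88.
p-value = P(Z > -1.884) ≈ 0.9702; since p > α = 0.1, fail to reject H₀.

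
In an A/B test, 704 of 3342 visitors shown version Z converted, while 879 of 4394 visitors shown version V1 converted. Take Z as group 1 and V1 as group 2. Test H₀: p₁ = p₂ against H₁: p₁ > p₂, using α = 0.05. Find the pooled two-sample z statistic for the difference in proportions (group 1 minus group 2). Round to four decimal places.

z = 1.1455

p̂₁ = 704/3342 ≈ 0.2106523, p̂₂ = 879/4394 ≈ 0.2000455.
Pooled p̂ = (704+879)/(3342+4394) = 1583/7736 = 0.2046277.
SE = √(0.162755 × 0.000526805) = 0.0092596.
z = (0.2106523 − 0.2000455)/0.0092596 = 0.0106068/0.0092596 = 1.1455.
p-value = P(Z > 1.145) ≈ 0.1260, so at α = 0.05 we fail to reject H₀.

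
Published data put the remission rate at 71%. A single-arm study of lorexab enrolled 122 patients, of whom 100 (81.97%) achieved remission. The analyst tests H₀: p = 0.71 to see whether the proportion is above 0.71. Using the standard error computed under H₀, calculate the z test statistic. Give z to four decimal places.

p̂ = 100/122 = 0.819672.
Standard error under H₀: √(0.71×0.29/122) = 0.041082.
z = (0.819672 − 0.71)/0.041082 = 0.109672/0.041082 = 2.6696.
p-value = P(Z > 2.670) ≈ 0.0038.

z = 2.6696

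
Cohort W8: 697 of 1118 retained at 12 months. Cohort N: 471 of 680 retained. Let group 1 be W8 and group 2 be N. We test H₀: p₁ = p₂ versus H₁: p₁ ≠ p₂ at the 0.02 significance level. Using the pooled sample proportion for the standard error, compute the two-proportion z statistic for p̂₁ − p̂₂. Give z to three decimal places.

z = -2.983

p̂₁ = 697/1118 ≈ 0.623435, p̂₂ = 471/680 ≈ 0.692647.
Pooled p̂ = (697+471)/(1118+680) = 1168/1798 = 0.649611.
SE = √(0.227617 × 0.00236504) = 0.023202.
z = (0.623435 − 0.692647)/0.023202 = -0.069212/0.023202 = -2.983.
p-value = 2·P(Z > 2.983) ≈ 0.0029, so at α = 0.02 we reject H₀.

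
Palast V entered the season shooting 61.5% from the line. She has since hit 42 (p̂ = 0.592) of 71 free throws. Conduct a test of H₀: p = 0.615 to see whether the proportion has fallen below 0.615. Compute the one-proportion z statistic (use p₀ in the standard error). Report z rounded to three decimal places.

p̂ = 42/71 ≈ 0.59155.
SE = √(p₀(1−p₀)/n) = √(0.23678/71) = 0.05775.
z = (0.59155 − 0.615)/0.05775 = -0.02345/0.05775 = -0.406.

z = -0.406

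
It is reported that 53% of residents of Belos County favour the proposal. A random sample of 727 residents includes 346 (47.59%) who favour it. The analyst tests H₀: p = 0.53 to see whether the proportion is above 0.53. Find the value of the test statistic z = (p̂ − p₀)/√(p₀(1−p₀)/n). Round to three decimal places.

z = -2.921

p̂ = 346/727 ≈ 0.47593.
Standard error under H₀: √(0.53×0.47/727) = 0.01851.
z = (0.47593 − 0.53)/0.01851 = -0.05407/0.01851 = -2.921.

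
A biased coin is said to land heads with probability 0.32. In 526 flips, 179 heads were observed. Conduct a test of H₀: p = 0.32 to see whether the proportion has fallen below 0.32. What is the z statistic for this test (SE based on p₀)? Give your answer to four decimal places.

z = 0.9983

p̂ = 179/526 = 0.340304.
SE = √(p₀(1−p₀)/n) = √(0.2176/526) = 0.020339.
z = (0.340304 − 0.32)/0.020339 = 0.020304/0.020339 = 0.9983.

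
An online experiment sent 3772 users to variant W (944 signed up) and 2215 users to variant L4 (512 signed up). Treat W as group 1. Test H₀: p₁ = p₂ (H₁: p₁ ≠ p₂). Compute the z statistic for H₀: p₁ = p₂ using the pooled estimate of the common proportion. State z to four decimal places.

z = 1.6644

p̂₁ = 944/3772 = 0.250265, p̂₂ = 512/2215 = 0.231151.
Pooled p̂ = (944+512)/(3772+2215) = 1456/5987 = 0.243194.
SE = √(p̂(1−p̂)(1/n₁+1/n₂)) = √(0.243194·0.756806·0.000716579) = √(0.000131887) = 0.011484.
z = (0.250265 − 0.231151)/0.011484 = 0.019114/0.011484 = 1.6644.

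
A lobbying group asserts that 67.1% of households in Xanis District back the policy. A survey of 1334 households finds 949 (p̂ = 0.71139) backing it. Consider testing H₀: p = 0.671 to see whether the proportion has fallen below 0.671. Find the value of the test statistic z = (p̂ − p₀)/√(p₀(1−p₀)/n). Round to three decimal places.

z = 3.140

p̂ = 949/1334 ≈ 0.711394.
SE = √(p₀(1−p₀)/n) = √(0.22076/1334) = 0.012864.
z = (0.711394 − 0.671)/0.012864 = 0.040394/0.012864 = 3.140.
p-value = P(Z < 3.140) ≈ 0.9992.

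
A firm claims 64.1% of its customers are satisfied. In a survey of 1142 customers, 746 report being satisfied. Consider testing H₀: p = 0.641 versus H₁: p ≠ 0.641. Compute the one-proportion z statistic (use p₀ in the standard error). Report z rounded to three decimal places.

p̂ = 746/1142 = 0.65324.
Standard error under H₀: √(0.641×0.359/1142) = 0.01420.
z = (0.65324 − 0.641)/0.01420 = 0.01224/0.01420 = 0.862.
Two-sided p-value ≈ 2·Φ(−0.862) = 0.3885.

z = 0.862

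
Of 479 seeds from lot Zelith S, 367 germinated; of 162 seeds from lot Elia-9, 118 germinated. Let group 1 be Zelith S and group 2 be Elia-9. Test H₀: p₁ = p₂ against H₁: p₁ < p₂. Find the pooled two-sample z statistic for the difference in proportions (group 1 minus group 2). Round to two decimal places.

z = 0.97

p̂₁ = 367/479 ≈ 0.7662, p̂₂ = 118/162 ≈ 0.7284.
Pooled p̂ = (367+118)/(479+162) = 485/641 = 0.7566.
SE = √(0.184141 × 0.00826052) = 0.0390.
z = (0.7662 − 0.7284)/0.0390 = 0.0378/0.0390 = 0.97.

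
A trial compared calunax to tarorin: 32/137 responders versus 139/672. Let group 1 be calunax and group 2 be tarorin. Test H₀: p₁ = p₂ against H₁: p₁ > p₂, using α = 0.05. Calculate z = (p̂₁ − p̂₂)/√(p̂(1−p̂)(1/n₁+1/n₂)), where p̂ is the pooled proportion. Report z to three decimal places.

p̂₁ = 32/137 = 0.23358, p̂₂ = 139/672 = 0.20685.
Pooled p̂ = (32+139)/(137+672) = 171/809 = 0.21137.
SE = √(p̂(1−p̂)(1/n₁+1/n₂)) = √(0.21137·0.78863·0.00878737) = √(0.0014648) = 0.03827.
z = (0.23358 − 0.20685)/0.03827 = 0.02673/0.03827 = 0.698.
p-value = P(Z > 0.698) ≈ 0.2424. With α = 0.05, fail to reject H₀.

z = 0.698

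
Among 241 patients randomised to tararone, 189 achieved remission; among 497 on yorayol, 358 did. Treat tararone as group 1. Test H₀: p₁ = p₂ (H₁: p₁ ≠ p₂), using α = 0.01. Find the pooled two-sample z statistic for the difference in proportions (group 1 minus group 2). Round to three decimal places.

p̂₁ = 189/241 ≈ 0.78423, p̂₂ = 358/497 ≈ 0.72032.
Pooled p̂ = (189+358)/(241+497) = 547/738 = 0.74119.
SE = √(0.191826 × 0.00616145) = 0.03438.
z = (0.78423 − 0.72032)/0.03438 = 0.06391/0.03438 = 1.859.
Two-sided p-value ≈ 2·Φ(−1.859) = 0.0630; since p > α = 0.01, fail to reject H₀.

z = 1.859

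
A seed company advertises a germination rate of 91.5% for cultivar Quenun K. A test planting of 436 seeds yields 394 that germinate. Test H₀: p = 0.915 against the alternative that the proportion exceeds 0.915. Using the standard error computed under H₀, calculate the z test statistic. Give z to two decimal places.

z = -0.85

p̂ = 394/436 = 0.90367.
SE = √(p₀(1−p₀)/n) = √(0.077775/436) = 0.01336.
z = (0.90367 − 0.915)/0.01336 = -0.01133/0.01336 = -0.85.
p-value = P(Z > -0.848) ≈ 0.8019.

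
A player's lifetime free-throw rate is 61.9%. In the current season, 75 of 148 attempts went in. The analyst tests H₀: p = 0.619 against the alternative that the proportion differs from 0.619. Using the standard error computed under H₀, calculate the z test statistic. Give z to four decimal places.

z = -2.8118

p̂ = 75/148 ≈ 0.506757.
SE = √(p₀(1−p₀)/n) = √(0.23584/148) = 0.039919.
z = (0.506757 − 0.619)/0.039919 = -0.112243/0.039919 = -2.8118.
p-value = 2·P(Z > 2.812) ≈ 0.0049.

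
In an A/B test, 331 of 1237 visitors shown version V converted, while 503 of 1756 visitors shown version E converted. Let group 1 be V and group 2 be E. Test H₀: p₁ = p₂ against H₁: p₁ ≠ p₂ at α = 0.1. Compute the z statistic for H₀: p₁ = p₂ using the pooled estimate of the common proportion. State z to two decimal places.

z = -1.13

p̂₁ = 331/1237 = 0.2676, p̂₂ = 503/1756 = 0.2864.
Pooled p̂ = (331+503)/(1237+1756) = 834/2993 = 0.2787.
SE = √(p̂(1−p̂)(1/n₁+1/n₂)) = √(0.2787·0.7213·0.00137788) = √(0.00027696) = 0.0166.
z = (0.2676 − 0.2864)/0.0166 = -0.0188/0.0166 = -1.13.
Two-sided p-value ≈ 2·Φ(−1.133) = 0.2570. With α = 0.1, fail to reject H₀.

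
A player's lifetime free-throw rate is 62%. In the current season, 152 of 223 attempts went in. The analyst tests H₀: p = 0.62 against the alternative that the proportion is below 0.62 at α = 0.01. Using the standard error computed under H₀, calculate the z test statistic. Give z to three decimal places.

z = 1.896

p̂ = 152/223 ≈ 0.68161.
SE = √(p₀(1−p₀)/n) = √(0.2356/223) = 0.03250.
z = (0.68161 − 0.62)/0.03250 = 0.06161/0.03250 = 1.896.
p-value = P(Z < 1.896) ≈ 0.9710, so at α = 0.01 we fail to reject H₀.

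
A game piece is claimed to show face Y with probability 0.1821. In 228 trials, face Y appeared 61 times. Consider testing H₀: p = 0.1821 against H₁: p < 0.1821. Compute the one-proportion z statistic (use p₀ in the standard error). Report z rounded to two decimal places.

z = 3.34

p̂ = 61/228 ≈ 0.2675.
SE = √(p₀(1−p₀)/n) = √(0.14894/228) = 0.0256.
z = (0.2675 − 0.1821)/0.0256 = 0.0854/0.0256 = 3.34.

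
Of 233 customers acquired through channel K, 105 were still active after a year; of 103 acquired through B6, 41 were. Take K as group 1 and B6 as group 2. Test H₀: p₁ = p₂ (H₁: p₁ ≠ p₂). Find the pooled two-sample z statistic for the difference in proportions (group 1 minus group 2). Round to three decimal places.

z = 0.897

p̂₁ = 105/233 = 0.45064, p̂₂ = 41/103 = 0.39806.
Pooled p̂ = (105+41)/(233+103) = 146/336 = 0.43452.
SE = √(p̂(1−p̂)(1/n₁+1/n₂)) = √(0.43452·0.56548·0.0140006) = √(0.00344012) = 0.05865.
z = (0.45064 − 0.39806)/0.05865 = 0.05258/0.05865 = 0.897.
Two-sided p-value ≈ 2·Φ(−0.897) = 0.3700.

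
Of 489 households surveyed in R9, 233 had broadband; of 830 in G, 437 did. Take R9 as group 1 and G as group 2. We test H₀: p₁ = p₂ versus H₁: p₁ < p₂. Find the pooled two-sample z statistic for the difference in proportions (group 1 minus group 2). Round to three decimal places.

z = -1.755

p̂₁ = 233/489 ≈ 0.47648, p̂₂ = 437/830 ≈ 0.52651.
Pooled p̂ = (233+437)/(489+830) = 670/1319 = 0.50796.
SE = √(0.249937 × 0.00324981) = 0.02850.
z = (0.47648 − 0.52651)/0.02850 = -0.05003/0.02850 = -1.755.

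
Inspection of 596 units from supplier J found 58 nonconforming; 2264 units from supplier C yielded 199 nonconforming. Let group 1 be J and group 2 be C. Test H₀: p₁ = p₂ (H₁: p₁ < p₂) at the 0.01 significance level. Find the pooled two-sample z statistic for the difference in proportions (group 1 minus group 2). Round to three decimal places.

z = 0.715

p̂₁ = 58/596 ≈ 0.09732, p̂₂ = 199/2264 ≈ 0.08790.
Pooled p̂ = (58+199)/(596+2264) = 257/2860 = 0.08986.
SE = √(0.0817853 × 0.00211955) = 0.01317.
z = (0.09732 − 0.08790)/0.01317 = 0.00942/0.01317 = 0.715.
p-value = P(Z < 0.715) ≈ 0.7628; since p > α = 0.01, fail to reject H₀.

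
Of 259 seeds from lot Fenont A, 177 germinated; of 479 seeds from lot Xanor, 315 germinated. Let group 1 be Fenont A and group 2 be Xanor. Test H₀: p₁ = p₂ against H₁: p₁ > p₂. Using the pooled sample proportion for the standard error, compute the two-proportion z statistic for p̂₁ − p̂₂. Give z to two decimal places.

p̂₁ = 177/259 = 0.6834, p̂₂ = 315/479 = 0.6576.
Pooled p̂ = (177+315)/(259+479) = 492/738 = 0.6667.
SE = √(p̂(1−p̂)(1/n₁+1/n₂)) = √(0.6667·0.3333·0.00594869) = √(0.00132193) = 0.0364.
z = (0.6834 − 0.6576)/0.0364 = 0.0258/0.0364 = 0.71.
p-value = P(Z > 0.709) ≈ 0.2392.

z = 0.71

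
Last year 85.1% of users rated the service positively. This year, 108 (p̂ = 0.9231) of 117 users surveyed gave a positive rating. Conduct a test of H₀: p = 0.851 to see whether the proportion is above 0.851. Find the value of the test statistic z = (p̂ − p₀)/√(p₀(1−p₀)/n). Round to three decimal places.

p̂ = 108/117 ≈ 0.923077.
Under H₀, SE = √(0.851·0.149/117) = √(0.00108375) = 0.032920.
z = (0.923077 − 0.851)/0.032920 = 0.072077/0.032920 = 2.189.
p-value = P(Z > 2.189) ≈ 0.0143.

z = 2.189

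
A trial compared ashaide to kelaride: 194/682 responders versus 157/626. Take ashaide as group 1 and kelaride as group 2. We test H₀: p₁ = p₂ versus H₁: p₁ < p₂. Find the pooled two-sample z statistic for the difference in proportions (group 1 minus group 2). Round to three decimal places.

z = 1.372

p̂₁ = 194/682 = 0.28446, p̂₂ = 157/626 = 0.25080.
Pooled p̂ = (194+157)/(682+626) = 351/1308 = 0.26835.
SE = √(0.196338 × 0.00306372) = 0.02453.
z = (0.28446 − 0.25080)/0.02453 = 0.03366/0.02453 = 1.372.
p-value = P(Z < 1.372) ≈ 0.9150.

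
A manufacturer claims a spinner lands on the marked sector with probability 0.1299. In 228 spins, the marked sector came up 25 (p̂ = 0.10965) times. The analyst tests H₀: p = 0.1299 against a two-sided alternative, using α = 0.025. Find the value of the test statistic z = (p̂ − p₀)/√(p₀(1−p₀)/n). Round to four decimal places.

p̂ = 25/228 = 0.109649.
Standard error under H₀: √(0.1299×0.8701/228) = 0.022265.
z = (0.109649 − 0.1299)/0.022265 = -0.020251/0.022265 = -0.9095.
Two-sided p-value ≈ 2·Φ(−0.910) = 0.3631. With α = 0.025, fail to reject H₀.

z = -0.9095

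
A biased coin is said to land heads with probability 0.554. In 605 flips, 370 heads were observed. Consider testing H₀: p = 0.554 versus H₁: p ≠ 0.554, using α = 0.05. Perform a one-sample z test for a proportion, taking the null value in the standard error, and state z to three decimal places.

p̂ = 370/605 ≈ 0.61157.
SE = √(p₀(1−p₀)/n) = √(0.24708/605) = 0.02021.
z = (0.61157 − 0.554)/0.02021 = 0.05757/0.02021 = 2.849.
Two-sided p-value ≈ 2·Φ(−2.849) = 0.0044; since p < α = 0.05, reject H₀.

z = 2.849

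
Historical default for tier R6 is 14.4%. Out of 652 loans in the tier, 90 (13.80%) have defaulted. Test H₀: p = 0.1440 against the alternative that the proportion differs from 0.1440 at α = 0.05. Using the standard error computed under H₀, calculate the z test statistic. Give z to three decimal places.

p̂ = 90/652 = 0.138037.
Under H₀, SE = √(0.144·0.856/652) = √(0.000189055) = 0.013750.
z = (0.138037 − 0.144)/0.013750 = -0.005963/0.013750 = -0.434.
p-value = 2·P(Z > 0.434) ≈ 0.6645; since p > α = 0.05, fail to reject H₀.

z = -0.434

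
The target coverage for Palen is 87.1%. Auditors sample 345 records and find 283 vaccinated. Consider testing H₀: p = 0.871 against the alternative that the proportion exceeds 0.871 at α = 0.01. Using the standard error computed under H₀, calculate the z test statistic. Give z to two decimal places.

z = -2.81

p̂ = 283/345 ≈ 0.82029.
Standard error under H₀: √(0.871×0.129/345) = 0.01805.
z = (0.82029 − 0.871)/0.01805 = -0.05071/0.01805 = -2.81.
p-value = P(Z > -2.810) ≈ 0.9975. With α = 0.01, fail to reject H₀.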